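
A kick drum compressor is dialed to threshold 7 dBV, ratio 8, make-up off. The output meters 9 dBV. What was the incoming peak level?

The compressed level sits 9 − 7 = 2 dB over threshold.
Input overshoot = R × output overshoot = 16 dB → input = 7 + 16 = 23 dBV.

23 dBV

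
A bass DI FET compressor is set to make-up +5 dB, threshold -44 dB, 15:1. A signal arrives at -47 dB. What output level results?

-47 dB is 3 dB below the -44 dB threshold, so no gain reduction is applied.
Make-up gain adds 5 dB: -47 + 5 = -42 dB.

-42 dB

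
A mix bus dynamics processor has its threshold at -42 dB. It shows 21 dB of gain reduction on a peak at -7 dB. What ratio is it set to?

Input overshoot = -7 − (-42) = 35 dB.
Output overshoot = 35 − 21 = 14 dB.
Ratio = input overshoot / output overshoot = 35 / 14 = 2.5.

2.5:1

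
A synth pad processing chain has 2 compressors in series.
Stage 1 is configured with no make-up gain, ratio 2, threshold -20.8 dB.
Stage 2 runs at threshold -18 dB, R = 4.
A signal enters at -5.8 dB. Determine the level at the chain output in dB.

Stage 1: 15 dB above -20.8 dB, reduced 2:1 to 7.5 dB above → -13.3 dB.
Stage 2: 4.7 dB above -18 dB, reduced 4:1 to 1.175 dB above → -16.825 dB.

-16.825 dB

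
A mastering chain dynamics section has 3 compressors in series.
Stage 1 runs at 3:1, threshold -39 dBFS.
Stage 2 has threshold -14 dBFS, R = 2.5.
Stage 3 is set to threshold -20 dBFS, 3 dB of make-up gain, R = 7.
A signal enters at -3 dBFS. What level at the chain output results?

Stage 1: overshoot 36 dB → 36/3 = 12 dB → -27 dBFS.
Stage 2: below threshold (-27 ≤ -14); passes unchanged; output -27 dBFS.
Stage 3: -27 dBFS is at or below the -20 dBFS threshold — no compression; make-up brings it to -24 dBFS.

-24 dBFS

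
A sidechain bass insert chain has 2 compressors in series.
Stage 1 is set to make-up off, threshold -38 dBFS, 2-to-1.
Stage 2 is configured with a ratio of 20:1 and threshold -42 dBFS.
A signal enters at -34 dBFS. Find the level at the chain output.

-41.7 dBFS

Stage 1: 4 dB above -38 dBFS, reduced 2:1 to 2 dB above → -36 dBFS.
Stage 2: 6 dB above -42 dBFS, reduced 20:1 to 0.3 dB above → -41.7 dBFS.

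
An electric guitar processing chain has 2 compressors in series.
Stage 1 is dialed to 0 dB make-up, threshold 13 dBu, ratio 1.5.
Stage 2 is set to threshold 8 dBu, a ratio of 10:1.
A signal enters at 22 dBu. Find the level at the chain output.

9.1 dBu

Stage 1: overshoot 9 dB → 9/1.5 = 6 dB → 19 dBu.
Stage 2: overshoot 11 dB → 11/10 = 1.1 dB → 9.1 dBu.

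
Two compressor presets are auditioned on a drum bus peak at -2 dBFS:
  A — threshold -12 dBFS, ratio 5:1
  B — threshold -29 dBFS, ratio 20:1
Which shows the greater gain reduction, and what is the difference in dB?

A: 10 dB over, compressed to 2 dB over, so 8 dB of GR.
B: 27 dB over, compressed to 1.35 dB over, so 25.65 dB of GR.
Difference: 17.65 dB in favour of B.

B, by 17.65 dB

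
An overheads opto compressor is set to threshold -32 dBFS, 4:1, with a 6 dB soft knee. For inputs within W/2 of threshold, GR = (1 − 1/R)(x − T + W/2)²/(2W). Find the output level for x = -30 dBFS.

x − T + W/2 = -30 − (-32) + 3 = 5.
GR = (1 − 1/4) × 5² / 12 = 0.75 × 25 / 12 = 1.5625 dB.
Output = -30 − 1.5625 = -31.5625 dBFS.

-31.5625 dBFS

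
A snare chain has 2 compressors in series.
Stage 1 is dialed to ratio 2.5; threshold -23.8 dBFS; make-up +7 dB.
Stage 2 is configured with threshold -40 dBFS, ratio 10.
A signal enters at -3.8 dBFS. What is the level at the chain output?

Stage 1: -3.8 dBFS is 20 dB over -23.8 dBFS; at 2.5:1 that becomes 8 dB over, giving -15.8 dBFS; +7 dB make-up → -8.8 dBFS.
Stage 2: overshoot 31.2 dB → 31.2/10 = 3.12 dB → -36.88 dBFS.

-36.88 dBFS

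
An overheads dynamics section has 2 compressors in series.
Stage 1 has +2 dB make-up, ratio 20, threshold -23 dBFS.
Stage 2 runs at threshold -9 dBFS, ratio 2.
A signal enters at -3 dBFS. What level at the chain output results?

-20 dBFS

Stage 1: overshoot 20 dB → 20/20 = 1 dB → -22 dBFS; +2 dB make-up → -20 dBFS.
Stage 2: below threshold (-20 ≤ -9); passes unchanged; output -20 dBFS.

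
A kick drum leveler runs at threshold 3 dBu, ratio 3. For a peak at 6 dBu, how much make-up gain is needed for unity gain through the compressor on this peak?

Overshoot 3 dB → 3/3 = 1 dB after compression, so the compressed level is 3 + 1 = 4 dBu.
Make-up = target − compressed = 6 − 4 = 2 dB.

2 dB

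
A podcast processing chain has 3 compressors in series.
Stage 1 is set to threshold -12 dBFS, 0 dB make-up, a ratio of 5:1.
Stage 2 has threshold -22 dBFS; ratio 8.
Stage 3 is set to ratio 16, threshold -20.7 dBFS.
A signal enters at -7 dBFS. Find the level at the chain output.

-20.695312 dBFS

Stage 1: -7 dBFS is 5 dB over -12 dBFS; at 5:1 that becomes 1 dB over, giving -11 dBFS.
Stage 2: overshoot 11 dB → 11/8 = 1.375 dB → -20.625 dBFS.
Stage 3: -20.625 dBFS is 0.075 dB over -20.7 dBFS; at 16:1 that becomes 0.004687 dB over, giving -20.695312 dBFS.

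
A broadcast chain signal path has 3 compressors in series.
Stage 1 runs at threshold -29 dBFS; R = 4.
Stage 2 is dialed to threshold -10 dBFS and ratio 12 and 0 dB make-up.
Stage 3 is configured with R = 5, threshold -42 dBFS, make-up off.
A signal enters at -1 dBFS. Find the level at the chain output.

-38 dBFS

Stage 1: 28 dB above -29 dBFS, reduced 4:1 to 7 dB above → -22 dBFS.
Stage 2: below threshold (-22 ≤ -10); passes unchanged; output -22 dBFS.
Stage 3: overshoot 20 dB → 20/5 = 4 dB → -38 dBFS.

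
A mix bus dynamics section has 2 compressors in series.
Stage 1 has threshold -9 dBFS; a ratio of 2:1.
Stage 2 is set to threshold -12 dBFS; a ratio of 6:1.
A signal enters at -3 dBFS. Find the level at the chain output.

-11 dBFS

Stage 1: overshoot 6 dB → 6/2 = 3 dB → -6 dBFS.
Stage 2: -6 dBFS is 6 dB over -12 dBFS; at 6:1 that becomes 1 dB over, giving -11 dBFS.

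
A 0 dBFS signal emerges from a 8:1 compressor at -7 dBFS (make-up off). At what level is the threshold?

Gain reduction = 0 − (-7) = 7 dB; output overshoot = GR / (R − 1) = 7 / 7 = 1 dB.
Threshold = output − output overshoot = -7 − 1 = -8 dBFS.

-8 dBFS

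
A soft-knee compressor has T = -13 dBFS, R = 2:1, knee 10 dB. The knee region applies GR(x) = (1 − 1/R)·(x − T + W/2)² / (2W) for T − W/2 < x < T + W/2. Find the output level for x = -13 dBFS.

x − T + W/2 = -13 − (-13) + 5 = 5.
GR = (1 − 1/2) × 5² / 20 = 0.5 × 25 / 20 = 0.625 dB.
Output = -13 − 0.625 = -13.625 dBFS.

-13.625 dBFS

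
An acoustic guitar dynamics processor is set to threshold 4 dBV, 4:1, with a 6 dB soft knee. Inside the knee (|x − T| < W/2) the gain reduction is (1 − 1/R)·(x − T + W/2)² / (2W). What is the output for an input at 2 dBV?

1.9375 dBV

x − T + W/2 = 2 − 4 + 3 = 1.
GR = (1 − 1/4) × 1² / 12 = 0.75 × 1 / 12 = 0.0625 dB.
Output = 2 − 0.0625 = 1.9375 dBV.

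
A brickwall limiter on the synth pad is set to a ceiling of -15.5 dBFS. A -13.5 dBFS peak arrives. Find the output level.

At ∞:1, everything above -15.5 dBFS is held at the ceiling.

-15.5 dBFS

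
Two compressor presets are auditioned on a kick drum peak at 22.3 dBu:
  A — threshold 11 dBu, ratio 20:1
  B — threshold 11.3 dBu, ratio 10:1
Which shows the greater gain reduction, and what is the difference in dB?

A, by 0.835 dB

A: overshoot 11.3 dB → output overshoot 0.565 dB → GR 10.735 dB.
B: overshoot 11 dB → output overshoot 1.1 dB → GR 9.9 dB.
Difference: 0.835 dB in favour of A.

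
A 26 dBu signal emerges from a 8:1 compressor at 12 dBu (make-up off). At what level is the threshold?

Input is 16 dB above T (since output overshoot × R = input overshoot: (12 − T)·8 = 26 − T gives T = 10 dBu).
Check: 10 + (26 − 10)/8 = 10 + 2 = 12 dBu. ✓

10 dBu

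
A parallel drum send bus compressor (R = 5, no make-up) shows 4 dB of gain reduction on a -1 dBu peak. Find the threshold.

Gain reduction = -1 − (-5) = 4 dB; output overshoot = GR / (R − 1) = 4 / 4 = 1 dB.
Threshold = output − output overshoot = -5 − 1 = -6 dBu.

-6 dBu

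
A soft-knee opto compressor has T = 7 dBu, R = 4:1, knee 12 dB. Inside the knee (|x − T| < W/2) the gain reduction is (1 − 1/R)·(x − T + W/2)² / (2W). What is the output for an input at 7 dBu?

x − T + W/2 = 7 − 7 + 6 = 6.
GR = (1 − 1/4) × 6² / 24 = 0.75 × 36 / 24 = 1.125 dB.
Output = 7 − 1.125 = 5.875 dBu.

5.875 dBu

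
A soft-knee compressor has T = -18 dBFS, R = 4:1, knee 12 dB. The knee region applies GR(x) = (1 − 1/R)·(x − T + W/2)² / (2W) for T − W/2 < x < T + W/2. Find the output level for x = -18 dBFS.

-19.125 dBFS

x − T + W/2 = -18 − (-18) + 6 = 6.
GR = (1 − 1/4) × 6² / 24 = 0.75 × 36 / 24 = 1.125 dB.
Output = -18 − 1.125 = -19.125 dBFS.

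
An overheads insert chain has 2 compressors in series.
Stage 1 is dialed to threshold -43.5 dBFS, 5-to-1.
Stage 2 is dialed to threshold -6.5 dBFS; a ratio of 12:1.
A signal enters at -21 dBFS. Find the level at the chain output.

Stage 1: 22.5 dB above -43.5 dBFS, reduced 5:1 to 4.5 dB above → -39 dBFS.
Stage 2: -39 dBFS is at or below the -6.5 dBFS threshold — no compression; output -39 dBFS.

-39 dBFS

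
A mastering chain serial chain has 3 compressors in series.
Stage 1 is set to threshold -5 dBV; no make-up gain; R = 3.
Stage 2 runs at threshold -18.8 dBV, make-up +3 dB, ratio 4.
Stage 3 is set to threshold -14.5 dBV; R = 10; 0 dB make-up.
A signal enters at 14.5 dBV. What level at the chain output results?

-14.1225 dBV

Stage 1: 14.5 dBV is 19.5 dB over -5 dBV; at 3:1 that becomes 6.5 dB over, giving 1.5 dBV.
Stage 2: 20.3 dB above -18.8 dBV, reduced 4:1 to 5.075 dB above → -13.725 dBV; +3 dB make-up → -10.725 dBV.
Stage 3: -10.725 dBV is 3.775 dB over -14.5 dBV; at 10:1 that becomes 0.3775 dB over, giving -14.1225 dBV.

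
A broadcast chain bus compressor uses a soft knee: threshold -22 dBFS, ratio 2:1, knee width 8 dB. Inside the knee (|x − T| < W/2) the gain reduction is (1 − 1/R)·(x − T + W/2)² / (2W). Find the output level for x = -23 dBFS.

x − T + W/2 = -23 − (-22) + 4 = 3.
GR = (1 − 1/2) × 3² / 16 = 0.5 × 9 / 16 = 0.28125 dB.
Output = -23 − 0.28125 = -23.28125 dBFS.

-23.28125 dBFS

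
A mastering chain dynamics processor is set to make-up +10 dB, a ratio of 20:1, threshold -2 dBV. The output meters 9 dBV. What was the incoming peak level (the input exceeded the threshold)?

Before make-up, the level was 9 − 10 = -1 dBV.
Post-compression overshoot = -1 − (-2) = 1 dB.
Before 20:1 compression the overshoot was 1 × 20 = 20 dB, so input = -2 + 20 = 18 dBV.

18 dBV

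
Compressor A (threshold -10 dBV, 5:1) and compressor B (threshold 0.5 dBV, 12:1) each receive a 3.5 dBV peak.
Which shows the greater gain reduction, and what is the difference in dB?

A, by 8.05 dB

A: GR = 13.5 − 13.5/5 = 10.8 dB.
B: GR = 3 − 3/12 = 2.75 dB.
Difference: 8.05 dB in favour of A.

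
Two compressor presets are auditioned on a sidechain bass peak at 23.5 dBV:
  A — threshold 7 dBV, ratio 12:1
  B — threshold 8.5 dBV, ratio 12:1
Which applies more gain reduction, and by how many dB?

A, by 1.375 dB

A: GR = 16.5 − 16.5/12 = 15.125 dB.
B: GR = 15 − 15/12 = 13.75 dB.
A reduces 1.375 dB more.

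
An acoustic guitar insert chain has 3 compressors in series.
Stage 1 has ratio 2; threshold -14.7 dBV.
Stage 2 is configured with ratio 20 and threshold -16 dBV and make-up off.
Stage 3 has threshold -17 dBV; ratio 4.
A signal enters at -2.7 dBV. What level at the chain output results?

Stage 1: overshoot 12 dB → 12/2 = 6 dB → -8.7 dBV.
Stage 2: -8.7 dBV is 7.3 dB over -16 dBV; at 20:1 that becomes 0.365 dB over, giving -15.635 dBV.
Stage 3: -15.635 dBV is 1.365 dB over -17 dBV; at 4:1 that becomes 0.34125 dB over, giving -16.65875 dBV.

-16.65875 dBV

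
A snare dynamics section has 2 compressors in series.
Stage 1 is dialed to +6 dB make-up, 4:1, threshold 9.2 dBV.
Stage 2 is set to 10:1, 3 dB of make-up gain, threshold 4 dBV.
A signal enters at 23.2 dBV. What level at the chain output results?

8.47 dBV

Stage 1: overshoot 14 dB → 14/4 = 3.5 dB → 12.7 dBV; +6 dB make-up → 18.7 dBV.
Stage 2: overshoot 14.7 dB → 14.7/10 = 1.47 dB → 5.47 dBV; +3 dB make-up → 8.47 dBV.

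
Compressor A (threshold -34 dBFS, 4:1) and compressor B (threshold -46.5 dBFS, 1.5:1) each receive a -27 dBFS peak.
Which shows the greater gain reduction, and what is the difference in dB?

A: 7 dB over, compressed to 1.75 dB over, so 5.25 dB of GR.
B: 19.5 dB over, compressed to 13 dB over, so 6.5 dB of GR.
B reduces 1.25 dB more.

B, by 1.25 dB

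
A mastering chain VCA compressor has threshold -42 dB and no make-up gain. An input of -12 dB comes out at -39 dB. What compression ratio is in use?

10:1

Input overshoot = -12 − (-42) = 30 dB; output overshoot = -39 − (-42) = 3 dB.
Ratio = 30 / 3 = 10.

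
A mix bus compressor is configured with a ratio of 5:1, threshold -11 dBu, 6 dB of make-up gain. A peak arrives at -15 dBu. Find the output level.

-15 dBu is 4 dB below the -11 dBu threshold, so no gain reduction is applied.
Make-up gain adds 6 dB: -15 + 6 = -9 dBu.

-9 dBu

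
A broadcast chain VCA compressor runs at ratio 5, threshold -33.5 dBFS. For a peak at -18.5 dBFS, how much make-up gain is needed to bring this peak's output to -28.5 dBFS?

2 dB

The peak compresses to -33.5 + 15/5 = -30.5 dBFS.
To reach -28.5 dBFS requires -28.5 − (-30.5) = 2 dB of make-up.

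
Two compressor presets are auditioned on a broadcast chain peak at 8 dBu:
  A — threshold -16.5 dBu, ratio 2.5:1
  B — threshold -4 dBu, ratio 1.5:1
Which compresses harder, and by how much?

A, by 10.7 dB

A: overshoot 24.5 dB → output overshoot 9.8 dB → GR 14.7 dB.
B: overshoot 12 dB → output overshoot 8 dB → GR 4 dB.
Difference: 10.7 dB in favour of A.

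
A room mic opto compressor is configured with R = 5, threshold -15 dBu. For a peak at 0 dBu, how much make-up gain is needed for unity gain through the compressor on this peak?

12 dB

Without make-up, output = threshold + overshoot/5 = -15 + 3 = -12 dBu.
Gap to target: 12 dB.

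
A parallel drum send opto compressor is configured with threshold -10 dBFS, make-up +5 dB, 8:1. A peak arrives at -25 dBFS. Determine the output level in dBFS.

-20 dBFS

-25 dBFS is 15 dB below the -10 dBFS threshold, so no gain reduction is applied.
Make-up gain adds 5 dB: -25 + 5 = -20 dBFS.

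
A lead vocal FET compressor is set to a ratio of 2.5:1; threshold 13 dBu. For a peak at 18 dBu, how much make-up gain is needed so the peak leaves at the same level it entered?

Overshoot 5 dB → 5/2.5 = 2 dB after compression, so the compressed level is 13 + 2 = 15 dBu.
Make-up = target − compressed = 18 − 15 = 3 dB.

3 dB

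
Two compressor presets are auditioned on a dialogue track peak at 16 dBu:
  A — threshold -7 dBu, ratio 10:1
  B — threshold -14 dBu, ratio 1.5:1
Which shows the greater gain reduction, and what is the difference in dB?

A, by 10.7 dB

A: GR = 23 − 23/10 = 20.7 dB.
B: GR = 30 − 30/1.5 = 10 dB.
A reduces 10.7 dB more.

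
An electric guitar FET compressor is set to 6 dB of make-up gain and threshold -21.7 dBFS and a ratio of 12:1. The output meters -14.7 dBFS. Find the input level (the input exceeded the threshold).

-9.7 dBFS

Before make-up, the level was -14.7 − 6 = -20.7 dBFS.
Post-compression overshoot = -20.7 − (-21.7) = 1 dB.
Before 12:1 compression the overshoot was 1 × 12 = 12 dB, so input = -21.7 + 12 = -9.7 dBFS.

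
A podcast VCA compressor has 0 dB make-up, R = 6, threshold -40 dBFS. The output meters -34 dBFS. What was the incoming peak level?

-4 dBFS

Post-compression overshoot = -34 − (-40) = 6 dB.
Input overshoot = R × output overshoot = 36 dB → input = -40 + 36 = -4 dBFS.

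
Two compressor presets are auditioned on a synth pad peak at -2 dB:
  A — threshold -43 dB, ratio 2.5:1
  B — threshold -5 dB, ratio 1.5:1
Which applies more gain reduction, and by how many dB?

A, by 23.6 dB

A: 41 dB over, compressed to 16.4 dB over, so 24.6 dB of GR.
B: 3 dB over, compressed to 2 dB over, so 1 dB of GR.
Difference: 23.6 dB in favour of A.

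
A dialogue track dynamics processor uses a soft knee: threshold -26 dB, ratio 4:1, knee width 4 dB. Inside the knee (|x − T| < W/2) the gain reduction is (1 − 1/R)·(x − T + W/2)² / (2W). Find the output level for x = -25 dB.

-25.84375 dB

x − T + W/2 = -25 − (-26) + 2 = 3.
GR = (1 − 1/4) × 3² / 8 = 0.75 × 9 / 8 = 0.84375 dB.
Output = -25 − 0.84375 = -25.84375 dB.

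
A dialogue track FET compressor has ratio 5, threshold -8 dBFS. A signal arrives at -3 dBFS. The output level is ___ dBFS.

-7 dBFS

Overshoot: -3 − (-8) = 5 dB.
The 5 dB excess becomes 1 dB after 5:1 reduction.
So the level is -8 + 1 = -7 dBFS.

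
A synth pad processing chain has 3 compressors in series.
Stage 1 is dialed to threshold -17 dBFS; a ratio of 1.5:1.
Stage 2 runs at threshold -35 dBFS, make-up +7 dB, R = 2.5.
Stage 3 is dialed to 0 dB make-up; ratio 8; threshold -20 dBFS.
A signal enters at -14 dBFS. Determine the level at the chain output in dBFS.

Stage 1: -14 dBFS is 3 dB over -17 dBFS; at 1.5:1 that becomes 2 dB over, giving -15 dBFS.
Stage 2: overshoot 20 dB → 20/2.5 = 8 dB → -27 dBFS; +7 dB make-up → -20 dBFS.
Stage 3: -20 dBFS is at or below the -20 dBFS threshold — no compression; output -20 dBFS.

-20 dBFS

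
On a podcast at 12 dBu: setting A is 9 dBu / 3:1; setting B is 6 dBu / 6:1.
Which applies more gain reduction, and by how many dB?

B, by 3 dB

A: overshoot 3 dB → output overshoot 1 dB → GR 2 dB.
B: overshoot 6 dB → output overshoot 1 dB → GR 5 dB.
B reduces 3 dB more.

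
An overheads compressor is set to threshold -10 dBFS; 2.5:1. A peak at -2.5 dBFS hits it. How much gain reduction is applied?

4.5 dB

The signal is 7.5 dB above threshold.
At 2.5:1, output sits 7.5/2.5 = 3 dB above threshold.
So the signal is attenuated by 7.5 − 3 = 4.5 dB.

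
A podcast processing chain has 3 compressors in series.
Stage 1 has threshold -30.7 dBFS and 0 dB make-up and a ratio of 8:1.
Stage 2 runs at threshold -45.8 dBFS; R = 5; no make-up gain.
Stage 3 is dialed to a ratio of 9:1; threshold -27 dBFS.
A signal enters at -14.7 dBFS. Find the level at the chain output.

Stage 1: -14.7 dBFS is 16 dB over -30.7 dBFS; at 8:1 that becomes 2 dB over, giving -28.7 dBFS.
Stage 2: 17.1 dB above -45.8 dBFS, reduced 5:1 to 3.42 dB above → -42.38 dBFS.
Stage 3: -42.38 dBFS ≤ -27 dBFS, so stage 3 doesn't engage; output -42.38 dBFS.

-42.38 dBFS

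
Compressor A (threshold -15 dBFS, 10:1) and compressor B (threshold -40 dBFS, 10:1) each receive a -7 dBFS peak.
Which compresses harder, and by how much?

B, by 22.5 dB

A: GR = 8 − 8/10 = 7.2 dB.
B: GR = 33 − 33/10 = 29.7 dB.
B reduces 22.5 dB more.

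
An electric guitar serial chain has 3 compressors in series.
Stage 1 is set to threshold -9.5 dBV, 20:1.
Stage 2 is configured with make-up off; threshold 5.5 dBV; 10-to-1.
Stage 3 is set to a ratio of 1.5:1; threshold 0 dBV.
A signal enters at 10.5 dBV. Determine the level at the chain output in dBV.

Stage 1: overshoot 20 dB → 20/20 = 1 dB → -8.5 dBV.
Stage 2: -8.5 dBV ≤ 5.5 dBV, so stage 2 doesn't engage; output -8.5 dBV.
Stage 3: below threshold (-8.5 ≤ 0); passes unchanged; output -8.5 dBV.

-8.5 dBV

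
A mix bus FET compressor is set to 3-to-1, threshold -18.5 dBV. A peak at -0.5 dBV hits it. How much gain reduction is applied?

12 dB

Overshoot = -0.5 − (-18.5) = 18 dB.
After 3:1 compression the overshoot becomes 18/3 = 6 dB.
GR = overshoot in − overshoot out = 18 − 6 = 12 dB.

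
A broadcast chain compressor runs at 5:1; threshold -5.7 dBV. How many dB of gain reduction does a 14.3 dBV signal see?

16 dB

Overshoot = 14.3 − (-5.7) = 20 dB.
A 5:1 ratio leaves 4 dB of that excess.
So the signal is attenuated by 20 − 4 = 16 dB.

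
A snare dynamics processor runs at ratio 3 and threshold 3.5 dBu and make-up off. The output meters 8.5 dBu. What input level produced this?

18.5 dBu

Post-compression overshoot = 8.5 − 3.5 = 5 dB.
Undo the ratio: input overshoot = 5 × 3 = 15 dB, giving input = 18.5 dBu.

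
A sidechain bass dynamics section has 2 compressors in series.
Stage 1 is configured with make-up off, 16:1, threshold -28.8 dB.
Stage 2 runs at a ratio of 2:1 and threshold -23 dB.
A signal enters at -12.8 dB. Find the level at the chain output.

Stage 1: -12.8 dB is 16 dB over -28.8 dB; at 16:1 that becomes 1 dB over, giving -27.8 dB.
Stage 2: -27.8 dB is at or below the -23 dB threshold — no compression; output -27.8 dB.

-27.8 dB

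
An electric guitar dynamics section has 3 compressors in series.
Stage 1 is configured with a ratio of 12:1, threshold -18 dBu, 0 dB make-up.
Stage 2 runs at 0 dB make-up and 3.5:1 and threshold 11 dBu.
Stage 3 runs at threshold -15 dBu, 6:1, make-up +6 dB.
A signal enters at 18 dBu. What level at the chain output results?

Stage 1: 18 dBu is 36 dB over -18 dBu; at 12:1 that becomes 3 dB over, giving -15 dBu.
Stage 2: -15 dBu is at or below the 11 dBu threshold — no compression; output -15 dBu.
Stage 3: below threshold (-15 ≤ -15); passes unchanged; make-up brings it to -9 dBu.

-9 dBu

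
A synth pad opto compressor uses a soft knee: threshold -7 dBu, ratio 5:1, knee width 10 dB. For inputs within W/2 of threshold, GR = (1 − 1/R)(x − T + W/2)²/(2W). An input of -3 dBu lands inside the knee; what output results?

x − T + W/2 = -3 − (-7) + 5 = 9.
GR = (1 − 1/5) × 9² / 20 = 0.8 × 81 / 20 = 3.24 dB.
Output = -3 − 3.24 = -6.24 dBu.

-6.24 dBu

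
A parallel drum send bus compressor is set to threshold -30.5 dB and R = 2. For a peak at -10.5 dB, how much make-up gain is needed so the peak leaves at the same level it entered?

10 dB

Overshoot 20 dB → 20/2 = 10 dB after compression, so the compressed level is -30.5 + 10 = -20.5 dB.
Make-up = target − compressed = -10.5 − (-20.5) = 10 dB.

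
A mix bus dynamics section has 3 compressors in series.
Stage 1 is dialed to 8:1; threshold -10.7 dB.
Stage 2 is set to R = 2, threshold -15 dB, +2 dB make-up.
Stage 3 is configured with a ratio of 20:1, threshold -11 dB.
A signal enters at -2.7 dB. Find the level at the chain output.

-10.9675 dB

Stage 1: 8 dB above -10.7 dB, reduced 8:1 to 1 dB above → -9.7 dB.
Stage 2: overshoot 5.3 dB → 5.3/2 = 2.65 dB → -12.35 dB; +2 dB make-up → -10.35 dB.
Stage 3: 0.65 dB above -11 dB, reduced 20:1 to 0.0325 dB above → -10.9675 dB.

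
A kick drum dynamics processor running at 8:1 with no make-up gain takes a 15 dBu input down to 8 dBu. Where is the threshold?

7 dBu

Let T be the threshold. Output overshoot = (input overshoot)/R, so 8 − T = (15 − T)/8.
8·(8 − T) = 15 − T → 7·T = 64 − 15 = 49.
T = 49/7 = 7 dBu.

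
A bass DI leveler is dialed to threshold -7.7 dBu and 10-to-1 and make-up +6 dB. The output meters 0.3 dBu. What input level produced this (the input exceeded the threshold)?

12.3 dBu

Before make-up, the level was 0.3 − 6 = -5.7 dBu.
That's 2 dB above the -7.7 dBu threshold.
Input overshoot = R × output overshoot = 20 dB → input = -7.7 + 20 = 12.3 dBu.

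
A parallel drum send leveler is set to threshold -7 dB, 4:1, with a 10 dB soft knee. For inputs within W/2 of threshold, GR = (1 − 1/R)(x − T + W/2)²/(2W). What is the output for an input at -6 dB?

x − T + W/2 = -6 − (-7) + 5 = 6.
GR = (1 − 1/4) × 6² / 20 = 0.75 × 36 / 20 = 1.35 dB.
Output = -6 − 1.35 = -7.35 dB.

-7.35 dB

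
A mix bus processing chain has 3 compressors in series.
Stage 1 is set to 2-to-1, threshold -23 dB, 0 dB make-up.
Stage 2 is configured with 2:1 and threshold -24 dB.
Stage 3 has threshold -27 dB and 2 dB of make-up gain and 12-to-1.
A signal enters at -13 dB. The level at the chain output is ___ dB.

Stage 1: overshoot 10 dB → 10/2 = 5 dB → -18 dB.
Stage 2: -18 dB is 6 dB over -24 dB; at 2:1 that becomes 3 dB over, giving -21 dB.
Stage 3: -21 dB is 6 dB over -27 dB; at 12:1 that becomes 0.5 dB over, giving -26.5 dB; +2 dB make-up → -24.5 dB.

-24.5 dB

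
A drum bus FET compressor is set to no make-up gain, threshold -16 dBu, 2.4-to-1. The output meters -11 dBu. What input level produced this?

-4 dBu

The compressed level sits -11 − (-16) = 5 dB over threshold.
Input overshoot = R × output overshoot = 12 dB → input = -16 + 12 = -4 dBu.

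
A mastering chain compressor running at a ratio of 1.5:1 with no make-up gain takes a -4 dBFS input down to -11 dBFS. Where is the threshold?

Gain reduction = -4 − (-11) = 7 dB; output overshoot = GR / (R − 1) = 7 / 0.5 = 14 dB.
Threshold = output − output overshoot = -11 − 14 = -25 dBFS.

-25 dBFS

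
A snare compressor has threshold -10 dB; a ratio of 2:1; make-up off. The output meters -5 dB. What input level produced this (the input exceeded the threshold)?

0 dB

The compressed level sits -5 − (-10) = 5 dB over threshold.
Undo the ratio: input overshoot = 5 × 2 = 10 dB, giving input = 0 dB.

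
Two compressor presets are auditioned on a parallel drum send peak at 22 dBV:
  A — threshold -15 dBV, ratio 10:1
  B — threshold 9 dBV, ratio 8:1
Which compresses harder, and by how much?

A, by 21.925 dB

A: overshoot 37 dB → output overshoot 3.7 dB → GR 33.3 dB.
B: overshoot 13 dB → output overshoot 1.625 dB → GR 11.375 dB.
A applies 21.925 dB more gain reduction.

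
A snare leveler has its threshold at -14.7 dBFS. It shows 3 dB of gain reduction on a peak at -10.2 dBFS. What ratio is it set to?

3:1

Input overshoot = -10.2 − (-14.7) = 4.5 dB.
Output overshoot = 4.5 − 3 = 1.5 dB.
Ratio = input overshoot / output overshoot = 4.5 / 1.5 = 3.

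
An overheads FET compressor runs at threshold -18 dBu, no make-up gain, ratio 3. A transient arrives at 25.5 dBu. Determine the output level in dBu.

-3.5 dBu

The input is 43.5 dB above the -18 dBu threshold.
3:1 compression reduces that to 43.5/3 = 14.5 dB over.
So the level is -18 + 14.5 = -3.5 dBu.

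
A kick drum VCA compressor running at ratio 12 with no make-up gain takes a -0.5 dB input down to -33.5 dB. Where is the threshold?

-36.5 dB

Let T be the threshold. Output overshoot = (input overshoot)/R, so -33.5 − T = (-0.5 − T)/12.
12·(-33.5 − T) = -0.5 − T → 11·T = -402 − (-0.5) = -401.5.
T = -401.5/11 = -36.5 dB.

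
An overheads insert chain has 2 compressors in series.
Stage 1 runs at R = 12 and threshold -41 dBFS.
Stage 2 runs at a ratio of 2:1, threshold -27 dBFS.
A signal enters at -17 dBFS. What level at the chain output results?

-39 dBFS

Stage 1: 24 dB above -41 dBFS, reduced 12:1 to 2 dB above → -39 dBFS.
Stage 2: -39 dBFS is at or below the -27 dBFS threshold — no compression; output -39 dBFS.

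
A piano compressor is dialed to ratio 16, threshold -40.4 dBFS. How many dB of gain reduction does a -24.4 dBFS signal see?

The signal is 16 dB above threshold.
After 16:1 compression the overshoot becomes 16/16 = 1 dB.
Gain reduction = 16 − 1 = 15 dB.

15 dB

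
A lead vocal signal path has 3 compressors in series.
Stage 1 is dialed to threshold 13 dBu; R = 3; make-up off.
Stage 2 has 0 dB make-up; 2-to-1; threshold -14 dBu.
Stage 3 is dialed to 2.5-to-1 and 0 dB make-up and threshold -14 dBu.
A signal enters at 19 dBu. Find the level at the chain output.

Stage 1: overshoot 6 dB → 6/3 = 2 dB → 15 dBu.
Stage 2: 29 dB above -14 dBu, reduced 2:1 to 14.5 dB above → 0.5 dBu.
Stage 3: 14.5 dB above -14 dBu, reduced 2.5:1 to 5.8 dB above → -8.2 dBu.

-8.2 dBu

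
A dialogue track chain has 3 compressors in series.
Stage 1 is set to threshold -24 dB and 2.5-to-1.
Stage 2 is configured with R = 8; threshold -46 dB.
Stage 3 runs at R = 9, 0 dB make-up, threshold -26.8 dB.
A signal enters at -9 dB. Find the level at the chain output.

Stage 1: 15 dB above -24 dB, reduced 2.5:1 to 6 dB above → -18 dB.
Stage 2: 28 dB above -46 dB, reduced 8:1 to 3.5 dB above → -42.5 dB.
Stage 3: -42.5 dB is at or below the -26.8 dB threshold — no compression; output -42.5 dB.

-42.5 dB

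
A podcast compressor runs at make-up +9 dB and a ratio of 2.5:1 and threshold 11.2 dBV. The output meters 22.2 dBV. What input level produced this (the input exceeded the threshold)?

Stripping the +9 dB make-up gives 13.2 dBV at the gain stage.
Post-compression overshoot = 13.2 − 11.2 = 2 dB.
Before 2.5:1 compression the overshoot was 2 × 2.5 = 5 dB, so input = 11.2 + 5 = 16.2 dBV.

16.2 dBV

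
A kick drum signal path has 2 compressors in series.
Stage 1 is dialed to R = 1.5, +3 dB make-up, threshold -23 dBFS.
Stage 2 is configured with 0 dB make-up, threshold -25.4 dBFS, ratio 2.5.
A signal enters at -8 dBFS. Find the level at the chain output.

Stage 1: 15 dB above -23 dBFS, reduced 1.5:1 to 10 dB above → -13 dBFS; +3 dB make-up → -10 dBFS.
Stage 2: -10 dBFS is 15.4 dB over -25.4 dBFS; at 2.5:1 that becomes 6.16 dB over, giving -19.24 dBFS.

-19.24 dBFS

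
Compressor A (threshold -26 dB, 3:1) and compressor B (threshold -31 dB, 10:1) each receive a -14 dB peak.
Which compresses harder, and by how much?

A: overshoot 12 dB → output overshoot 4 dB → GR 8 dB.
B: overshoot 17 dB → output overshoot 1.7 dB → GR 15.3 dB.
Difference: 7.3 dB in favour of B.

B, by 7.3 dB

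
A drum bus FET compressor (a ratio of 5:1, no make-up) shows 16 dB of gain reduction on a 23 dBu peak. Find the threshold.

3 dBu

Input is 20 dB above T (since output overshoot × R = input overshoot: (7 − T)·5 = 23 − T gives T = 3 dBu).
Check: 3 + (23 − 3)/5 = 3 + 4 = 7 dBu. ✓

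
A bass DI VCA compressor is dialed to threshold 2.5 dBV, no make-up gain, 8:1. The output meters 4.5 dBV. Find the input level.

18.5 dBV

The compressed level sits 4.5 − 2.5 = 2 dB over threshold.
Input overshoot = R × output overshoot = 16 dB → input = 2.5 + 16 = 18.5 dBV.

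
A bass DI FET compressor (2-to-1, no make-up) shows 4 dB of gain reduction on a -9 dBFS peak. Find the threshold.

Input is 8 dB above T (since output overshoot × R = input overshoot: (-13 − T)·2 = -9 − T gives T = -17 dBFS).
Check: -17 + (-9 − (-17))/2 = -17 + 4 = -13 dBFS. ✓

-17 dBFS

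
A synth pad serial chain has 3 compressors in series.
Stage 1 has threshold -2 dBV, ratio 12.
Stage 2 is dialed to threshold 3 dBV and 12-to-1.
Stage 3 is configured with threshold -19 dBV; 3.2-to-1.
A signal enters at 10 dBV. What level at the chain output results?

Stage 1: 12 dB above -2 dBV, reduced 12:1 to 1 dB above → -1 dBV.
Stage 2: -1 dBV ≤ 3 dBV, so stage 2 doesn't engage; output -1 dBV.
Stage 3: 18 dB above -19 dBV, reduced 3.2:1 to 5.625 dB above → -13.375 dBV.

-13.375 dBV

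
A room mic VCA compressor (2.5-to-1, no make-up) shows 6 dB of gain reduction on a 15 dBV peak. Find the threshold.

Gain reduction = 15 − 9 = 6 dB; output overshoot = GR / (R − 1) = 6 / 1.5 = 4 dB.
Threshold = output − output overshoot = 9 − 4 = 5 dBV.

5 dBV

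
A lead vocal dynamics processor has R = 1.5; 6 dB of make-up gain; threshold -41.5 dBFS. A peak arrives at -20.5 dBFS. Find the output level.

-21.5 dBFS

-20.5 dBFS sits 21 dB over threshold.
At 1.5:1 the overshoot is divided by 1.5, leaving 14 dB above threshold.
So the level is -41.5 + 14 = -27.5 dBFS; make-up adds 6 dB, giving -21.5 dBFS.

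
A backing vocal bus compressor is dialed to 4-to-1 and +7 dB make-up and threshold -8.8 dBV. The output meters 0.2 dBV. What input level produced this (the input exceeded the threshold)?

Stripping the +7 dB make-up gives -6.8 dBV at the gain stage.
The compressed level sits -6.8 − (-8.8) = 2 dB over threshold.
Input overshoot = R × output overshoot = 8 dB → input = -8.8 + 8 = -0.8 dBV.

-0.8 dBV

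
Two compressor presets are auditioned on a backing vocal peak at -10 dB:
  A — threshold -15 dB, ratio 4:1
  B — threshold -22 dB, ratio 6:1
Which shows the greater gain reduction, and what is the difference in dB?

A: 5 dB over, compressed to 1.25 dB over, so 3.75 dB of GR.
B: 12 dB over, compressed to 2 dB over, so 10 dB of GR.
B reduces 6.25 dB more.

B, by 6.25 dB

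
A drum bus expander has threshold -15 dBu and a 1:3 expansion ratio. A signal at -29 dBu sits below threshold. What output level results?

Undershoot = (-15) − (-29) = 14 dB.
At 1:3, that expands to 42 dB under threshold.
Output = -15 − 42 = -57 dBu.

-57 dBu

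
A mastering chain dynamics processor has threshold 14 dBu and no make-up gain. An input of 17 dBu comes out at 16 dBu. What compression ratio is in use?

Input overshoot = 17 − 14 = 3 dB; output overshoot = 16 − 14 = 2 dB.
Ratio = 3 / 2 = 1.5.

1.5:1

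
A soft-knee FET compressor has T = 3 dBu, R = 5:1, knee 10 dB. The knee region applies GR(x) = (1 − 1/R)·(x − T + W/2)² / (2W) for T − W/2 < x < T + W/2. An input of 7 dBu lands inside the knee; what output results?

3.76 dBu

x − T + W/2 = 7 − 3 + 5 = 9.
GR = (1 − 1/5) × 9² / 20 = 0.8 × 81 / 20 = 3.24 dB.
Output = 7 − 3.24 = 3.76 dBu.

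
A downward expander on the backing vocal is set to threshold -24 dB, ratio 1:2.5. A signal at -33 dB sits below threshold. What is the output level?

-46.5 dB

Below threshold, a 1:2.5 expander applies gain = (2.5−1)×(T − x) of attenuation.
(2.5−1) × 9 = 13.5 dB, so output = -33 − 13.5 = -46.5 dB.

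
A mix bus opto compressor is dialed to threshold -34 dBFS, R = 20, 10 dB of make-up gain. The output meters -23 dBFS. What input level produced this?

Remove make-up: -23 − 10 = -33 dBFS.
That's 1 dB above the -34 dBFS threshold.
Input overshoot = R × output overshoot = 20 dB → input = -34 + 20 = -14 dBFS.

-14 dBFS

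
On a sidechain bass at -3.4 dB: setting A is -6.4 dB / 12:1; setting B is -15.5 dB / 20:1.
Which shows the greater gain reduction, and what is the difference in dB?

A: 3 dB over, compressed to 0.25 dB over, so 2.75 dB of GR.
B: 12.1 dB over, compressed to 0.605 dB over, so 11.495 dB of GR.
B applies 8.745 dB more gain reduction.

B, by 8.745 dB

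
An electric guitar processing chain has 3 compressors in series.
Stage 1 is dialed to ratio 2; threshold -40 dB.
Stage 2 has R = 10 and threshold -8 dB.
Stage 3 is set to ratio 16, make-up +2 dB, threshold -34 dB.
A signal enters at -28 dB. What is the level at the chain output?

Stage 1: overshoot 12 dB → 12/2 = 6 dB → -34 dB.
Stage 2: -34 dB is at or below the -8 dB threshold — no compression; output -34 dB.
Stage 3: -34 dB ≤ -34 dB, so stage 3 doesn't engage; make-up brings it to -32 dB.

-32 dB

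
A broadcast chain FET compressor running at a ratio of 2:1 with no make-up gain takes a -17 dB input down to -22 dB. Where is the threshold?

-27 dB

Gain reduction = -17 − (-22) = 5 dB; output overshoot = GR / (R − 1) = 5 / 1 = 5 dB.
Threshold = output − output overshoot = -22 − 5 = -27 dB.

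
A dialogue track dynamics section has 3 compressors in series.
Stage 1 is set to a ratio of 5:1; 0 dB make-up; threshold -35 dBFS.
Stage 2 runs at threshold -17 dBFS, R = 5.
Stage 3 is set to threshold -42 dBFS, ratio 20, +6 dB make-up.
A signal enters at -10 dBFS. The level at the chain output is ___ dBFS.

-35.4 dBFS

Stage 1: overshoot 25 dB → 25/5 = 5 dB → -30 dBFS.
Stage 2: -30 dBFS ≤ -17 dBFS, so stage 2 doesn't engage; output -30 dBFS.
Stage 3: -30 dBFS is 12 dB over -42 dBFS; at 20:1 that becomes 0.6 dB over, giving -41.4 dBFS; +6 dB make-up → -35.4 dBFS.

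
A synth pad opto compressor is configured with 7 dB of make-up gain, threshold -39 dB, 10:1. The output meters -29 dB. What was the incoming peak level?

Remove make-up: -29 − 7 = -36 dB.
The compressed level sits -36 − (-39) = 3 dB over threshold.
Input overshoot = R × output overshoot = 30 dB → input = -39 + 30 = -9 dB.

-9 dB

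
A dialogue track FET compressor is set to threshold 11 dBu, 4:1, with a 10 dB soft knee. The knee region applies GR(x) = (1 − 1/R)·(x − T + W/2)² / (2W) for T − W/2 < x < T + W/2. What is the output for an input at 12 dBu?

x − T + W/2 = 12 − 11 + 5 = 6.
GR = (1 − 1/4) × 6² / 20 = 0.75 × 36 / 20 = 1.35 dB.
Output = 12 − 1.35 = 10.65 dBu.

10.65 dBu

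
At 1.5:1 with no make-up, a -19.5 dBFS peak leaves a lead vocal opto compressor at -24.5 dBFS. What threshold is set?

Gain reduction = -19.5 − (-24.5) = 5 dB; output overshoot = GR / (R − 1) = 5 / 0.5 = 10 dB.
Threshold = output − output overshoot = -24.5 − 10 = -34.5 dBFS.

-34.5 dBFS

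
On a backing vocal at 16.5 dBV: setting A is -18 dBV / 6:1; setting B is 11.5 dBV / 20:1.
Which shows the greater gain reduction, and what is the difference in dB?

A, by 24 dB

A: 34.5 dB over, compressed to 5.75 dB over, so 28.75 dB of GR.
B: 5 dB over, compressed to 0.25 dB over, so 4.75 dB of GR.
A reduces 24 dB more.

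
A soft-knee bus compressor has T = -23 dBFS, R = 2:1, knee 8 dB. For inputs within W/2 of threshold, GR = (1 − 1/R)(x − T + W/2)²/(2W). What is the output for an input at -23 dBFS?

-23.5 dBFS

x − T + W/2 = -23 − (-23) + 4 = 4.
GR = (1 − 1/2) × 4² / 16 = 0.5 × 16 / 16 = 0.5 dB.
Output = -23 − 0.5 = -23.5 dBFS.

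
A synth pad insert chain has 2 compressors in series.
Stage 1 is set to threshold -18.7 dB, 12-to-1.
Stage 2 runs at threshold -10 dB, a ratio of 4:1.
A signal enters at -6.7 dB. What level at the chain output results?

-17.7 dB

Stage 1: 12 dB above -18.7 dB, reduced 12:1 to 1 dB above → -17.7 dB.
Stage 2: -17.7 dB is at or below the -10 dB threshold — no compression; output -17.7 dB.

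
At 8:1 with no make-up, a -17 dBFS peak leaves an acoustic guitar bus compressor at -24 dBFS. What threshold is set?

Let T be the threshold. Output overshoot = (input overshoot)/R, so -24 − T = (-17 − T)/8.
8·(-24 − T) = -17 − T → 7·T = -192 − (-17) = -175.
T = -175/7 = -25 dBFS.

-25 dBFS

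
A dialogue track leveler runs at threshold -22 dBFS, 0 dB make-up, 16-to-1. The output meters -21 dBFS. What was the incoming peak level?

The compressed level sits -21 − (-22) = 1 dB over threshold.
Before 16:1 compression the overshoot was 1 × 16 = 16 dB, so input = -22 + 16 = -6 dBFS.

-6 dBFS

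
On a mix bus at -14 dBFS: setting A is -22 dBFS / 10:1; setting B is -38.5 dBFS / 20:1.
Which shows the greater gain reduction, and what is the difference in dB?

A: GR = 8 − 8/10 = 7.2 dB.
B: GR = 24.5 − 24.5/20 = 23.275 dB.
B reduces 16.075 dB more.

B, by 16.075 dB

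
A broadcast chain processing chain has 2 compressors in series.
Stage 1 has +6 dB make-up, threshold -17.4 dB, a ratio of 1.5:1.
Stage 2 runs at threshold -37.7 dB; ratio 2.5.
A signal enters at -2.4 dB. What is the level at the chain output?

Stage 1: -2.4 dB is 15 dB over -17.4 dB; at 1.5:1 that becomes 10 dB over, giving -7.4 dB; +6 dB make-up → -1.4 dB.
Stage 2: 36.3 dB above -37.7 dB, reduced 2.5:1 to 14.52 dB above → -23.18 dB.

-23.18 dB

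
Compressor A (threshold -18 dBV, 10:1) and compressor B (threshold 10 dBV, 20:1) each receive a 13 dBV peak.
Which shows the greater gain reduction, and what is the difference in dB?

A, by 25.05 dB

A: overshoot 31 dB → output overshoot 3.1 dB → GR 27.9 dB.
B: overshoot 3 dB → output overshoot 0.15 dB → GR 2.85 dB.
A reduces 25.05 dB more.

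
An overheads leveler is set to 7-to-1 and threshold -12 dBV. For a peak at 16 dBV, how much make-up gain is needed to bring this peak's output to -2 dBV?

6 dB

The peak compresses to -12 + 28/7 = -8 dBV.
To reach -2 dBV requires -2 − (-8) = 6 dB of make-up.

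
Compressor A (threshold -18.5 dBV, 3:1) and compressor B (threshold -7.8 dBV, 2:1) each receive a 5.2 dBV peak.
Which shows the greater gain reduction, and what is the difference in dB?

A, by 9.3 dB

A: overshoot 23.7 dB → output overshoot 7.9 dB → GR 15.8 dB.
B: overshoot 13 dB → output overshoot 6.5 dB → GR 6.5 dB.
Difference: 9.3 dB in favour of A.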